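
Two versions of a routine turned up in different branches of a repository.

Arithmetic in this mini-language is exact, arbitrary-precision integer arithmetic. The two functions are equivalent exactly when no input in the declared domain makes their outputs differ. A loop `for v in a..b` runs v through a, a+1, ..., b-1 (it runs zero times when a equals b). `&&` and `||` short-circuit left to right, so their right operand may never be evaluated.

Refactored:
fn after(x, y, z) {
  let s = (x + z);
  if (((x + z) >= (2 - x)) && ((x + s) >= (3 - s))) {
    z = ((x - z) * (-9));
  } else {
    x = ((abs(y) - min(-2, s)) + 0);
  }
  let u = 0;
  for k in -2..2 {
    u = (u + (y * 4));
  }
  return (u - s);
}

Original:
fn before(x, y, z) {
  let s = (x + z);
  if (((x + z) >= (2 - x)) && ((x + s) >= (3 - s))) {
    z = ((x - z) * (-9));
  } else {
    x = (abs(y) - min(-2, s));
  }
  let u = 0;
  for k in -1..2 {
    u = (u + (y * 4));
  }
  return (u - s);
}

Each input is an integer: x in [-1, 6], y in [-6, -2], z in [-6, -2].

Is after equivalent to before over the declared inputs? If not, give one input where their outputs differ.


There is a counterexample at x=-1, y=-6, z=-6: -65 on one side, -89 on the other.
before: s = -7; (((x + z) >= (2 - x)) && ((x + s) >= (3 - s))) -> false; x = 13; u = 0; [k=-1]; u = -24; [k=0]; u = -48; [k=1]; u = -72; return -65
after: s = -7; (((x + z) >= (2 - x)) && ((x + s) >= (3 - s))) -> false; x = 13; u = 0; [k=-2]; u = -24; [k=-1]; u = -48; [k=0]; u = -72; [k=1]; u = -96; return -89
verdict: not equivalent; witness: x=-1, y=-6, z=-6


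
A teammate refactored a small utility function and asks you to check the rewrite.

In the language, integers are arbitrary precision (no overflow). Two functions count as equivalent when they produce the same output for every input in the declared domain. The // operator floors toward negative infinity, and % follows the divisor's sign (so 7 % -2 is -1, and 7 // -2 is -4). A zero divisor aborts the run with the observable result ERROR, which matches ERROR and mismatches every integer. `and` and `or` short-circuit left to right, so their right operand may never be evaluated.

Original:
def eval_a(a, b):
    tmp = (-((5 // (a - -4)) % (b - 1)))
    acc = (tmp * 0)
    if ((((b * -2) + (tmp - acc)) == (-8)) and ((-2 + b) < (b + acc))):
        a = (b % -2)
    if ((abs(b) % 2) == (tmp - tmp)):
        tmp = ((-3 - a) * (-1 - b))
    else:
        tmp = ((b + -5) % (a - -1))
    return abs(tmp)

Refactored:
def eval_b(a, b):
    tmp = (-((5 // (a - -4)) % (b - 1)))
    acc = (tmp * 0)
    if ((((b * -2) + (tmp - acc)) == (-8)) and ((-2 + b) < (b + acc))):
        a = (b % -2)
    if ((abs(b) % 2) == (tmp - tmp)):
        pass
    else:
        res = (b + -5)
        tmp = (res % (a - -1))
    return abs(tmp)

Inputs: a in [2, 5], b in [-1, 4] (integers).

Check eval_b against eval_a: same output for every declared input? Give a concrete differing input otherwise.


Not equivalent: a=2, b=0 separates them (5 vs 0).
eval_a: tmp = 0; acc = 0; ((((b * -2) + (tmp - acc)) == (-8)) and ((-2 + b) < (b + acc))) -> false; ((abs(b) % 2) == (tmp - tmp)) -> true; tmp = 5; return 5
eval_b: tmp = 0; acc = 0; ((((b * -2) + (tmp - acc)) == (-8)) and ((-2 + b) < (b + acc))) -> false; ((abs(b) % 2) == (tmp - tmp)) -> true; return 0
verdict: not equivalent; witness: a=2, b=0


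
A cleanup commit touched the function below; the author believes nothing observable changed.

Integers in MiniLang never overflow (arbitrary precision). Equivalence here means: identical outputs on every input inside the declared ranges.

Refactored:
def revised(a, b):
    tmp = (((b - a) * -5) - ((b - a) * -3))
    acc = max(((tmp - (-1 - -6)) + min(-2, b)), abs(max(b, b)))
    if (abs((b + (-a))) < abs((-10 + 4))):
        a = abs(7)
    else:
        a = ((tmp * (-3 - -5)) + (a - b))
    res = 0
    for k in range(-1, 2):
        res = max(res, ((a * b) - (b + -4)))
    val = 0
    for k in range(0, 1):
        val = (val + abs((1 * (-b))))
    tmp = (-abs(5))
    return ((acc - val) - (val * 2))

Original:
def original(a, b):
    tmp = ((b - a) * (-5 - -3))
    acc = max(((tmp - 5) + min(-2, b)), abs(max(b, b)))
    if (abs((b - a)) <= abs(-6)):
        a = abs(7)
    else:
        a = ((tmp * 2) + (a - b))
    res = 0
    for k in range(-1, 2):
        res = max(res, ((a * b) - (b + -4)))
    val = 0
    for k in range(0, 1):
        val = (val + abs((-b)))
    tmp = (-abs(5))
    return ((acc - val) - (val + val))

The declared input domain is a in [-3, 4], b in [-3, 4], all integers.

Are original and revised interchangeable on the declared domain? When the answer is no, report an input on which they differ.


One difference looks behavioral, but it never changes the outcome for any declared input; all 64 inputs agree.
verdict: equivalent


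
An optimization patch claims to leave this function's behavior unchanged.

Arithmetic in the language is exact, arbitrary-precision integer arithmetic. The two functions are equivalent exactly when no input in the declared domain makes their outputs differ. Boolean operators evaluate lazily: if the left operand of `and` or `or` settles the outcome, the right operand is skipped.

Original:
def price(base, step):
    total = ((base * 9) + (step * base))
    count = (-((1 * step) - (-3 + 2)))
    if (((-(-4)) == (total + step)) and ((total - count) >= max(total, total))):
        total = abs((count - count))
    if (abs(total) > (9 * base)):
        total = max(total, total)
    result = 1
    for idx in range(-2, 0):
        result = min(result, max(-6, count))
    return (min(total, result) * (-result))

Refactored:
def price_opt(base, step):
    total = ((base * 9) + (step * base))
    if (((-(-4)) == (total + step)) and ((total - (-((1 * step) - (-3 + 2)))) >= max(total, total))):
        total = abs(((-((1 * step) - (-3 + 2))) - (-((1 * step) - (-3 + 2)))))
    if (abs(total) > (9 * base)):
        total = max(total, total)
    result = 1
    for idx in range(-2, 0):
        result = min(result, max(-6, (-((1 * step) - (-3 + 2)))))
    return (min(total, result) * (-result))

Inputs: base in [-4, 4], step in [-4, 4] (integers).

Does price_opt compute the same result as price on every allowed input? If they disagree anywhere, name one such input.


Changes here: statement counts differ; also constant usage differs; also local variable names differ; also arithmetic usage differs; the full 81-point sweep finds no disagreement.
verdict: equivalent


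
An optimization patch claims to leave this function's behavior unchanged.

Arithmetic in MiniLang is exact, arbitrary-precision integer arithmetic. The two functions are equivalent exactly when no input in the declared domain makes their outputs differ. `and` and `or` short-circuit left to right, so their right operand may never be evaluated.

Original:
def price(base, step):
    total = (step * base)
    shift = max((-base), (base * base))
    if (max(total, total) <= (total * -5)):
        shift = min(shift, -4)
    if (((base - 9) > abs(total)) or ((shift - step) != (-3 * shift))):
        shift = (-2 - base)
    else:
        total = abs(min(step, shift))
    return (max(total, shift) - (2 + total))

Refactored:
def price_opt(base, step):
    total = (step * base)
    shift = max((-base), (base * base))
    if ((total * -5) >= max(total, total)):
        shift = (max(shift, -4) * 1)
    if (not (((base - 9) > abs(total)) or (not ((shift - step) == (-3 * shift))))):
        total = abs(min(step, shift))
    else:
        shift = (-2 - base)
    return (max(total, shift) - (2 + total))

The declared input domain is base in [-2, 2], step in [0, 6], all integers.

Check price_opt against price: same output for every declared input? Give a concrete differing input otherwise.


Input base=-1, step=4: 1 from price versus -2 from price_opt.
verdict: not equivalent; witness: base=-1, step=4


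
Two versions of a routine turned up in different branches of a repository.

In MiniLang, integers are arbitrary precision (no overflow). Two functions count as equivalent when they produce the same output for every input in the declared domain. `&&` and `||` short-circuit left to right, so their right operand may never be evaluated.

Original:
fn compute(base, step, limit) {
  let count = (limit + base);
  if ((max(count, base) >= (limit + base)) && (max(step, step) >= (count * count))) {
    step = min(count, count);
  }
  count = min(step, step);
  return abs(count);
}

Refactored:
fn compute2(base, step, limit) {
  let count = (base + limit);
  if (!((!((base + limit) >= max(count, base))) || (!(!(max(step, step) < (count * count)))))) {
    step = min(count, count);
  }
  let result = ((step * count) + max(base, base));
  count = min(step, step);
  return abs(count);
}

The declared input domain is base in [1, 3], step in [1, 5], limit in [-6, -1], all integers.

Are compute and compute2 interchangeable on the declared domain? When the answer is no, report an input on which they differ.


Try base=1, step=1, limit=-1.
compute: count=0, then ((max(count, base) >= (limit + base)) && (max(step, step) >= (count * count))) is true, then step=0, then count=0, then returns 0
compute2: count=0, then (!((!((base + limit) >= max(count, base))) || (!(!(max(step, step) < (count * count)))))) is false, then result=1, then count=1, then returns 1
0 and 1 differ, so these are not the same function on this domain.
verdict: not equivalent; witness: base=1, step=1, limit=-1


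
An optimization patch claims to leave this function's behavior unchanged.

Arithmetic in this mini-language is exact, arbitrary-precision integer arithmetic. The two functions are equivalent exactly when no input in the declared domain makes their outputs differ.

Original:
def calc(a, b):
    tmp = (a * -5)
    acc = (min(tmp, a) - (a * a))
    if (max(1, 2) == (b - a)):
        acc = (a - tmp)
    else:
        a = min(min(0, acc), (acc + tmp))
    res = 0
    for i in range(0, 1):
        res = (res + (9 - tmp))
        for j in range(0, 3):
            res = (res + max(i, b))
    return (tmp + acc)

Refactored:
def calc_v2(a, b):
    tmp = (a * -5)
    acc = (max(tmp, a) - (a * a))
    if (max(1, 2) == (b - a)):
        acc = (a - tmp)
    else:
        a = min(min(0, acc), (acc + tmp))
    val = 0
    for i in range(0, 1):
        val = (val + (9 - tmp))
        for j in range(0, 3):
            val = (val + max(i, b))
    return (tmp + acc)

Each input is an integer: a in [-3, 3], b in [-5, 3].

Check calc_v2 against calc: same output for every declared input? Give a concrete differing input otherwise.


At a=-3, b=-5: calc gives 3, calc_v2 gives 21.
verdict: not equivalent; witness: a=-3, b=-5


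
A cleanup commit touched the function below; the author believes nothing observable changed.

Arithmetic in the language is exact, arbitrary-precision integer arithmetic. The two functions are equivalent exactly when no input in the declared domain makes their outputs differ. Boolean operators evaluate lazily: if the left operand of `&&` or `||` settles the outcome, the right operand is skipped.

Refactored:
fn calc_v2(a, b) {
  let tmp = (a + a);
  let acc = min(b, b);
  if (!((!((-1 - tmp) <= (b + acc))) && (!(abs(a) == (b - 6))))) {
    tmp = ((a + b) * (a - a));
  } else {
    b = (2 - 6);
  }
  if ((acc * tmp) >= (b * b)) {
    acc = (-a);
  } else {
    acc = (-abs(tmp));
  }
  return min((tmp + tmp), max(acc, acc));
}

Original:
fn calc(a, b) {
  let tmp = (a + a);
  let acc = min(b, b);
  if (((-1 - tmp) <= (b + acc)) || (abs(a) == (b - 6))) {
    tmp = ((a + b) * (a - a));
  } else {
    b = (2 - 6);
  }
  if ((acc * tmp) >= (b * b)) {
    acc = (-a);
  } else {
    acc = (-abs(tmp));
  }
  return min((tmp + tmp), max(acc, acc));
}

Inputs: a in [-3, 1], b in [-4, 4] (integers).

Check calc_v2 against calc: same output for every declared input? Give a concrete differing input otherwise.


This is a faithful refactor — boolean connective usage differs, but the computed results match everywhere.
Tracing a=-1, b=-1: calc: tmp=-2, then acc=-1, then (((-1 - tmp) <= (b + acc)) || (abs(a) == (b - 6))) is false, then b=-4, then ((acc * tmp) >= (b * b)) is false, then acc=-2, then returns -4 | calc_v2: tmp=-2, then acc=-1, then (!((!((-1 - tmp) <= (b + acc))) && (!(abs(a) == (b - 6))))) is false, then b=-4, then ((acc * tmp) >= (b * b)) is false, then acc=-2, then returns -4 — matching result -4.
Every one of the 45 inputs gives matching results.
verdict: equivalent


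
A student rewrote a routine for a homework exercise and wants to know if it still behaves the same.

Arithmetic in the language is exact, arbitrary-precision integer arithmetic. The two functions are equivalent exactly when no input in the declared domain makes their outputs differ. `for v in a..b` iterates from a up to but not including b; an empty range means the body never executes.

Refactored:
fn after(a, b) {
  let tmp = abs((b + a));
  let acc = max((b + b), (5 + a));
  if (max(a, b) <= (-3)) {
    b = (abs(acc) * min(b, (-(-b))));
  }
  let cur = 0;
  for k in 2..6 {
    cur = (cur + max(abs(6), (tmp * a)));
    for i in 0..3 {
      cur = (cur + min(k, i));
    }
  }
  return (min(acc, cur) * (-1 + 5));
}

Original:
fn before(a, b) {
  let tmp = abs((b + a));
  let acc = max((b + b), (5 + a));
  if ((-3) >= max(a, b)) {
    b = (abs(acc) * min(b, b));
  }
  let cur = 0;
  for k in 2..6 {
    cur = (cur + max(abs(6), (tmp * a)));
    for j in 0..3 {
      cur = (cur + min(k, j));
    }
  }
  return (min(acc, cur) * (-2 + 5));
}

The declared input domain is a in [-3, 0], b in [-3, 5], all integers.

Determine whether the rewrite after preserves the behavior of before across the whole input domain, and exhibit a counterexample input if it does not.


Consider the input a=-3, b=-3.
before: tmp = 6; acc = 2; ((-3) >= max(a, b)) -> true; b = -6; cur = 0; [k=2]; cur = 6; [j=0]; cur = 6; [j=1]; cur = 7; [j=2]; cur = 9; [k=3]; cur = 15; [j=0]; cur = 15; [j=1]; cur = 16; [j=2]; cur = 18; [k=4]; cur = 24; [j=0]; cur = 24; [j=1]; cur = 25; [j=2]; cur = 27; [k=5]; cur = 33; [j=0]; cur = 33; [j=1]; cur = 34; [j=2]; cur = 36; return 6
after: tmp = 6; acc = 2; (max(a, b) <= (-3)) -> true; b = -6; cur = 0; [k=2]; cur = 6; [i=0]; cur = 6; [i=1]; cur = 7; [i=2]; cur = 9; [k=3]; cur = 15; [i=0]; cur = 15; [i=1]; cur = 16; [i=2]; cur = 18; [k=4]; cur = 24; [i=0]; cur = 24; [i=1]; cur = 25; [i=2]; cur = 27; [k=5]; cur = 33; [i=0]; cur = 33; [i=1]; cur = 34; [i=2]; cur = 36; return 8
6 != 8, so the rewrite changes behavior.
verdict: not equivalent; witness: a=-3, b=-3


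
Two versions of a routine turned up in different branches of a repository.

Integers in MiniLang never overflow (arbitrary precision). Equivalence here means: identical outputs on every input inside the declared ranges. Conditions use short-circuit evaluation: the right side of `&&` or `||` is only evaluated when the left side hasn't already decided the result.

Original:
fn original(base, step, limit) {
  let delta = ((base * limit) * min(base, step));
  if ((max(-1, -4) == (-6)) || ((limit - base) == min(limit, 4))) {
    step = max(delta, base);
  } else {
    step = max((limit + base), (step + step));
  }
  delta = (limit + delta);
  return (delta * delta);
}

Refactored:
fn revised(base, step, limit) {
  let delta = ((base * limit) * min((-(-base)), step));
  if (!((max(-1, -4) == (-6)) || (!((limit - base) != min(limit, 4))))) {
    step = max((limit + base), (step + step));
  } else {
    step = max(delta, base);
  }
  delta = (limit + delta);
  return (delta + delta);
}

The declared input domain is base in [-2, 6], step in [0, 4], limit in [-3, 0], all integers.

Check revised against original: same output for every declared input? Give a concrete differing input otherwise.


Take base=-2, step=0, limit=-3.
original: delta = -12; ((max(-1, -4) == (-6)) || ((limit - base) == min(limit, 4))) -> false; step = 0; delta = -15; return 225
revised: delta = -12; (!((max(-1, -4) == (-6)) || (!((limit - base) != min(limit, 4))))) -> true; step = 0; delta = -15; return -30
225 vs -30 — the two versions disagree here.
verdict: not equivalent; witness: base=-2, step=0, limit=-3


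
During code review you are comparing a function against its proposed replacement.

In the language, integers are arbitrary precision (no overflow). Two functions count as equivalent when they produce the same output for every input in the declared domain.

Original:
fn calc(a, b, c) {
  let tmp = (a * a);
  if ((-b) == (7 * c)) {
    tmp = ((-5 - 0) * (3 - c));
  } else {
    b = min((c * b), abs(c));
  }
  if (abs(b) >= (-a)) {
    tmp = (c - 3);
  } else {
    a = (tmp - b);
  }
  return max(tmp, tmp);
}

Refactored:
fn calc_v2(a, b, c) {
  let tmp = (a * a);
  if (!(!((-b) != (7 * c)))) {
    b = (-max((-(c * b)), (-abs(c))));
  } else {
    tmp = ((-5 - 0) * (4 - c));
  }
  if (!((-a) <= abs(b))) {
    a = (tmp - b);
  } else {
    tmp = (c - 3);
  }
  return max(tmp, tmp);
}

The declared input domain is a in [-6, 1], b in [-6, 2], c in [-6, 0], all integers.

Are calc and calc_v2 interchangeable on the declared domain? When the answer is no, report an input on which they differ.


There is a counterexample at a=-6, b=0, c=0: -15 on one side, -20 on the other.
calc: tmp := 36 | ((-b) == (7 * c)): true | tmp := -15 | (abs(b) >= (-a)): false | a := -15 | result -15
calc_v2: tmp := 36 | (!(!((-b) != (7 * c)))): false | tmp := -20 | (!((-a) <= abs(b))): true | a := -20 | result -20
verdict: not equivalent; witness: a=-6, b=0, c=0


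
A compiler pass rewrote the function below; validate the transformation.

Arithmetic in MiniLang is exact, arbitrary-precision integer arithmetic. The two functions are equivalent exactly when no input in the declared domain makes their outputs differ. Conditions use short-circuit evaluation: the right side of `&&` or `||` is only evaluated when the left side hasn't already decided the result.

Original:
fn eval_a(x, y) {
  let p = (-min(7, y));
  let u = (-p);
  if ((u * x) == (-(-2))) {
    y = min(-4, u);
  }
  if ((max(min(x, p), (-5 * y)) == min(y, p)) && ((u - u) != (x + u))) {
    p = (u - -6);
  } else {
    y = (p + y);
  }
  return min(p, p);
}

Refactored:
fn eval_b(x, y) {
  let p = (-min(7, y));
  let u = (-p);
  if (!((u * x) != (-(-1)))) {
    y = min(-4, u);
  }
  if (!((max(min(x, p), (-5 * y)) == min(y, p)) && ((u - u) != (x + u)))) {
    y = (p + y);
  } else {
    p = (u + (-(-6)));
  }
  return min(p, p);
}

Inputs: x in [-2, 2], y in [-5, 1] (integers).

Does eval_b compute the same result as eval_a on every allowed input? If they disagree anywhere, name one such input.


Evaluate both at x=1, y=1.
eval_a: p becomes -1; next u becomes 1; next ((u * x) == (-(-2))) evaluates to false; next ((max(min(x, p), (-5 * y)) == min(y, p)) && ((u - u) != (x + u))) evaluates to true; next p becomes 7; next final value 7
eval_b: p becomes -1; next u becomes 1; next (!((u * x) != (-(-1)))) evaluates to true; next y becomes -4; next (!((max(min(x, p), (-5 * y)) == min(y, p)) && ((u - u) != (x + u)))) evaluates to true; next y becomes -5; next final value -1
7 and -1 differ, so these are not the same function on this domain.
verdict: not equivalent; witness: x=1, y=1


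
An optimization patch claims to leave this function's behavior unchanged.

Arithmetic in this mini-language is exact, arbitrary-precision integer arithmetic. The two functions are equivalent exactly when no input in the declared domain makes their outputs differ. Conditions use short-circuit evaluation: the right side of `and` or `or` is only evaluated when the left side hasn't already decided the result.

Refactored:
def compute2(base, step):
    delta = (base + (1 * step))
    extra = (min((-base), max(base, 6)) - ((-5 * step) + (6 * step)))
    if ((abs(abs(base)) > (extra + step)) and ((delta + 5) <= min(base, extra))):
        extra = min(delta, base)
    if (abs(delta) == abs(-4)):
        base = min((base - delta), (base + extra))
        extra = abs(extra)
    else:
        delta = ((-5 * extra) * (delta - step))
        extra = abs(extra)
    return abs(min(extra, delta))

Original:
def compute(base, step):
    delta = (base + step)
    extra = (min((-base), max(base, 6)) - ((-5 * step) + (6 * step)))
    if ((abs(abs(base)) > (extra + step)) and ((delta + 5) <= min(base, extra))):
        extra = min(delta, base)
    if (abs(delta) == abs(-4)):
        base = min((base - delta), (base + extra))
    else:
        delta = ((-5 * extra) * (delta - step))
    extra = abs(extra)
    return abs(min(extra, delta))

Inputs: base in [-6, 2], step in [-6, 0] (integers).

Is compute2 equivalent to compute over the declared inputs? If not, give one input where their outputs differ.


Side by side, the visible changes include: constant usage differs; statement counts differ; min/max/abs usage differs; arithmetic usage differs.
As a probe, take base=0, step=-1: compute runs delta becomes -1; next extra becomes 1; next ((abs(abs(base)) > (extra + step)) and ((delta + 5) <= min(base, extra))) evaluates to false; next (abs(delta) == abs(-4)) evaluates to false; next delta becomes 0; next extra becomes 1; next final value 0; compute2 runs delta becomes -1; next extra becomes 1; next ((abs(abs(base)) > (extra + step)) and ((delta + 5) <= min(base, extra))) evaluates to false; next (abs(delta) == abs(-4)) evaluates to false; next delta becomes 0; next extra becomes 1; next final value 0; both end at 0.
Sweeping the whole domain (63 inputs) finds no disagreement.
verdict: equivalent


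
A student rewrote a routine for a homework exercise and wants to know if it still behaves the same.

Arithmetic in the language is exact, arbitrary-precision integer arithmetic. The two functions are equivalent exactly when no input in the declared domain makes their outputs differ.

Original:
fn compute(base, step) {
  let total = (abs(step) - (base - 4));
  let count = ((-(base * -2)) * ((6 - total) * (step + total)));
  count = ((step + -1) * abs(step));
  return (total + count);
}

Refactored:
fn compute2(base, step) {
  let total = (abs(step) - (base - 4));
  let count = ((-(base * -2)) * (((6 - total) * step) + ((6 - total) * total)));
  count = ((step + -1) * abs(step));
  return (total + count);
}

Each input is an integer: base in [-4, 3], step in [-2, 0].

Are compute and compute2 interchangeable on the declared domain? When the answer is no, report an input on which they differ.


Side by side, the visible changes include: arithmetic usage differs; constant usage differs.
One worked example (base=-3, step=-1) — compute: total = 8; count = 84; count = -2; return 6; compute2: total = 8; count = 84; count = -2; return 6; agreement on 6.
Sweeping the whole domain (24 inputs) finds no disagreement.
verdict: equivalent


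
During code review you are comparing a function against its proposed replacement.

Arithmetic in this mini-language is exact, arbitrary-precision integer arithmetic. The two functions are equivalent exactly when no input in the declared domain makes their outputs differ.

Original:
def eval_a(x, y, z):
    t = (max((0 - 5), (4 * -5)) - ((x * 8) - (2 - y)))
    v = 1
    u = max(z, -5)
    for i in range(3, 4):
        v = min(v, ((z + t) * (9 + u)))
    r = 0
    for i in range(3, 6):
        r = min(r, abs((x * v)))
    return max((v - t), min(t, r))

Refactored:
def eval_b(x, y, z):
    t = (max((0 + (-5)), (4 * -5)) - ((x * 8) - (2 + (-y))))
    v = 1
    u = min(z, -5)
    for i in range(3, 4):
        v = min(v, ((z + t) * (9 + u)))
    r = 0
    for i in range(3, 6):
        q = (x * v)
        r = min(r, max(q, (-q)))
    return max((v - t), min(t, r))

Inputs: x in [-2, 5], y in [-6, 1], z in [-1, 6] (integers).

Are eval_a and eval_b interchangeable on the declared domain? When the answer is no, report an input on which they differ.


The rewrite breaks on x=0, y=0, z=2, where the results are -3 and -1.
eval_a: t := -3 | v := 1 | u := 2 | iter i=3: | v := -11 | r := 0 | iter i=3: | r := 0 | iter i=4: | r := 0 | iter i=5: | r := 0 | result -3
eval_b: t := -3 | v := 1 | u := -5 | iter i=3: | v := -4 | r := 0 | iter i=3: | q := 0 | r := 0 | iter i=4: | q := 0 | r := 0 | iter i=5: | q := 0 | r := 0 | result -1
verdict: not equivalent; witness: x=0, y=0, z=2


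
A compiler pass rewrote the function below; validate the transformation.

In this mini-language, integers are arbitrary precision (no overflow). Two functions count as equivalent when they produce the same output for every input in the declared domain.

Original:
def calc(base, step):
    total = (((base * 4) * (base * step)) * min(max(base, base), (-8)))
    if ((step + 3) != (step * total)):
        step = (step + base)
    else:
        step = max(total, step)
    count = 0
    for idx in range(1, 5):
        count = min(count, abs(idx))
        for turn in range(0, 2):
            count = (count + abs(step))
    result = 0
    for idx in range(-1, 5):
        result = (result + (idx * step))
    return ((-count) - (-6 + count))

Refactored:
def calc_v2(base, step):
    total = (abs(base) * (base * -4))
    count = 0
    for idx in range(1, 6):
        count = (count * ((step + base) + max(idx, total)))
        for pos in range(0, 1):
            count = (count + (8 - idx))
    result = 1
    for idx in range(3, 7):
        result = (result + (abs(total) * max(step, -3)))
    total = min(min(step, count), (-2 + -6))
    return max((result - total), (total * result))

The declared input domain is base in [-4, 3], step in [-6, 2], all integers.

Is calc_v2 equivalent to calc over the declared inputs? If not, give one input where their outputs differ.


On input base=-4, step=-6, calc returns -42 while calc_v2 returns 6136.
verdict: not equivalent; witness: base=-4, step=-6


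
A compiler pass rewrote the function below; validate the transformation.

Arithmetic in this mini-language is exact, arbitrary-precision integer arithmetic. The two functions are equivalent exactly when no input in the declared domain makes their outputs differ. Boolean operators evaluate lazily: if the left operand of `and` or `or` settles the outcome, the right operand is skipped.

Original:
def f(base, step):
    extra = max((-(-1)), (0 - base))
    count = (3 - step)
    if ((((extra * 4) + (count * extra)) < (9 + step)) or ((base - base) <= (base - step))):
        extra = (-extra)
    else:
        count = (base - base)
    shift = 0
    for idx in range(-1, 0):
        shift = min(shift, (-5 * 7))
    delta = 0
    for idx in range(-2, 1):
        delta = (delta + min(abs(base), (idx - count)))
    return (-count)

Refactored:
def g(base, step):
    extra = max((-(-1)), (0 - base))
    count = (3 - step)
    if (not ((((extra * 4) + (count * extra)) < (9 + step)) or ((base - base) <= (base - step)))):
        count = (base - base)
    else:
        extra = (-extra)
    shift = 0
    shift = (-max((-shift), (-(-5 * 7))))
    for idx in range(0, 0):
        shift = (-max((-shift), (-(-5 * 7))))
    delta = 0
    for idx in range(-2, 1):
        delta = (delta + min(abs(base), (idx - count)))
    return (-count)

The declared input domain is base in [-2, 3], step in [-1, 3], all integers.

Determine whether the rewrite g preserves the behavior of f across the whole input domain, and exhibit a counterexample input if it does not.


The two versions differ — the changes include arithmetic usage differs, plus loop structure differs, plus min/max/abs usage differs, plus statement counts differ, plus constant usage differs, plus boolean connective usage differs.
As a probe, take base=3, step=3: f runs extra := 1 | count := 0 | ((((extra * 4) + (count * extra)) < (9 + step)) or ((base - base) <= (base - step))): true | extra := -1 | shift := 0 | iter idx=-1: | shift := -35 | delta := 0 | iter idx=-2: | delta := -2 | iter idx=-1: | delta := -3 | iter idx=0: | delta := -3 | result 0; g runs extra := 1 | count := 0 | (not ((((extra * 4) + (count * extra)) < (9 + step)) or ((base - base) <= (base - step)))): false | extra := -1 | shift := 0 | shift := -35 | loop over idx: empty range | delta := 0 | iter idx=-2: | delta := -2 | iter idx=-1: | delta := -3 | iter idx=0: | delta := -3 | result 0; both end at 0.
Sweeping the whole domain (30 inputs) finds no disagreement.
verdict: equivalent


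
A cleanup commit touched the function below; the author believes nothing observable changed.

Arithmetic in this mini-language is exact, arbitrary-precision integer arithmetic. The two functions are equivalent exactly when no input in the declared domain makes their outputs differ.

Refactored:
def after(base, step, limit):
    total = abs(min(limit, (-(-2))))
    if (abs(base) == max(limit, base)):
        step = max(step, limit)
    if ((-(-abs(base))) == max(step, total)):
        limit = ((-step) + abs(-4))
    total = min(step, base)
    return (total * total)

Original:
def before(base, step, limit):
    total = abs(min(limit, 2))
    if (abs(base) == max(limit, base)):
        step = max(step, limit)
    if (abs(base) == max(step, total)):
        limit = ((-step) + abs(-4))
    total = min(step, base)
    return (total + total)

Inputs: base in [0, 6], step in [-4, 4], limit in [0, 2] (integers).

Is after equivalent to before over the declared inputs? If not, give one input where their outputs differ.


Try base=0, step=-4, limit=1.
before: total := 1 | (abs(base) == max(limit, base)): false | (abs(base) == max(step, total)): false | total := -4 | result -8
after: total := 1 | (abs(base) == max(limit, base)): false | ((-(-abs(base))) == max(step, total)): false | total := -4 | result 16
-8 != 16, so the rewrite changes behavior.
verdict: not equivalent; witness: base=0, step=-4, limit=1


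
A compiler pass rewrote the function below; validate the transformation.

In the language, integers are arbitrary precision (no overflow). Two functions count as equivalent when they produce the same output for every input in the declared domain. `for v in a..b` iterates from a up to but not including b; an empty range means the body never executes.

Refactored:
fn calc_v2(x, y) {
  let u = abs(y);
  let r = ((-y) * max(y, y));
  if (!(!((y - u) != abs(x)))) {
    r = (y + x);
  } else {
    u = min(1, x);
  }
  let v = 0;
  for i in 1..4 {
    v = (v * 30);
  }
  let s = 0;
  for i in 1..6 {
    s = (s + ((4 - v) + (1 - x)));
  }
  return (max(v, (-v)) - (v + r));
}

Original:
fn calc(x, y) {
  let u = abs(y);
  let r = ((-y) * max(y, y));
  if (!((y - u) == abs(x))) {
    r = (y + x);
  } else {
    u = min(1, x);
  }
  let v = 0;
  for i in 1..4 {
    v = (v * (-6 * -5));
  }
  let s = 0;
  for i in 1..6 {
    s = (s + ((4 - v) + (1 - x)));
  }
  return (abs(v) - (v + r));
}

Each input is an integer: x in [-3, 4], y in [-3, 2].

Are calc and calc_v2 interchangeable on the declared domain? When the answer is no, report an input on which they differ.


Differences: comparison usage differs, arithmetic usage differs, min/max/abs usage differs, boolean connective usage differs, constant usage differs — yet all 48 inputs agree.
verdict: equivalent


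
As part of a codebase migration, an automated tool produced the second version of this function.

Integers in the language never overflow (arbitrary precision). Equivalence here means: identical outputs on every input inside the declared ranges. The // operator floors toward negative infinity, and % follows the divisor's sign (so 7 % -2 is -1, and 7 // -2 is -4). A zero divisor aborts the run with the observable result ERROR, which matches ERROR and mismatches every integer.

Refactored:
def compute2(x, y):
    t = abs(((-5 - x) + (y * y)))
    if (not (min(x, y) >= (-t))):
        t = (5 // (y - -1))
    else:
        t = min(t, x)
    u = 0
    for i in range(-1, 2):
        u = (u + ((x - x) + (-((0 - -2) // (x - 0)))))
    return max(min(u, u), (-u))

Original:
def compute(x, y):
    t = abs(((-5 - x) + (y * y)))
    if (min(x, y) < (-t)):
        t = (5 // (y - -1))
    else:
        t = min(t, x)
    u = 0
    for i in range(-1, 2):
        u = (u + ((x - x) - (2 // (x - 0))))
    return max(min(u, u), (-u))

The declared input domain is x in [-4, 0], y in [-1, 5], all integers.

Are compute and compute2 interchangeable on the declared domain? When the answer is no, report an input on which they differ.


The two are interchangeable: arithmetic usage differs; also constant usage differs; also boolean connective usage differs; also comparison usage differs, and every declared input agrees.
Tracing x=-1, y=3: compute: t becomes 5; next (min(x, y) < (-t)) evaluates to false; next t becomes -1; next u becomes 0; next at i=-1:; next u becomes 2; next at i=0:; next u becomes 4; next at i=1:; next u becomes 6; next final value 6 | compute2: t becomes 5; next (not (min(x, y) >= (-t))) evaluates to false; next t becomes -1; next u becomes 0; next at i=-1:; next u becomes 2; next at i=0:; next u becomes 4; next at i=1:; next u becomes 6; next final value 6 — matching result 6.
An exhaustive pass over the 35 declared inputs shows identical outputs.
verdict: equivalent


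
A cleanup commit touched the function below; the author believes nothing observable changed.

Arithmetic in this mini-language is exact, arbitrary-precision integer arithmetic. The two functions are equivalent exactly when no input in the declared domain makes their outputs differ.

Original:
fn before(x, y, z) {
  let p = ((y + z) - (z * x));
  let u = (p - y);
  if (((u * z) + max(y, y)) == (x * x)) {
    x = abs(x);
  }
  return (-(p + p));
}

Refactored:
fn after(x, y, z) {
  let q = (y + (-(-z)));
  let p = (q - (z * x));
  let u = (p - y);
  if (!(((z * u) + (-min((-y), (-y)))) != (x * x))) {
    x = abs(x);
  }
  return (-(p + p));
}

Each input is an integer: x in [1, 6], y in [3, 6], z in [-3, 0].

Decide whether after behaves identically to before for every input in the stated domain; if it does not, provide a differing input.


Comparing the listings, the differences include: min/max/abs usage differs; and local variable names differ; and comparison usage differs; and boolean connective usage differs; and statement counts differ.
One worked example (x=4, y=3, z=-3) — before: p=12, then u=9, then (((u * z) + max(y, y)) == (x * x)) is false, then returns -24; after: q=0, then p=12, then u=9, then (!(((z * u) + (-min((-y), (-y)))) != (x * x))) is false, then returns -24; agreement on -24.
An exhaustive pass over the 96 declared inputs shows identical outputs.
verdict: equivalent


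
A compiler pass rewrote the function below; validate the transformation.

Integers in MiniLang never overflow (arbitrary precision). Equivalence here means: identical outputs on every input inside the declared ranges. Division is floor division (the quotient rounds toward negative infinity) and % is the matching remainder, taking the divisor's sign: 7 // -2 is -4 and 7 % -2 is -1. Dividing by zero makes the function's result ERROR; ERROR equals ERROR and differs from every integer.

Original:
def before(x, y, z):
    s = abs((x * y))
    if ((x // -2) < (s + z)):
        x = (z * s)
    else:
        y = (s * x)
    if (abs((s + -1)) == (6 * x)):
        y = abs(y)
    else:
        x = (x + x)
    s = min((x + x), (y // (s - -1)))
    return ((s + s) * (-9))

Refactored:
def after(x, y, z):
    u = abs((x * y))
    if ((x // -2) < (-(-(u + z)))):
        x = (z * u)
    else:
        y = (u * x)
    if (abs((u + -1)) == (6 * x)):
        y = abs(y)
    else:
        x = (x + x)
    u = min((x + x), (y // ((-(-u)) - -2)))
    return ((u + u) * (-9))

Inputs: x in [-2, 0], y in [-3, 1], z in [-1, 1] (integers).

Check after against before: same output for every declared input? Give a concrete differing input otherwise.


Not equivalent: x=0, y=-3, z=1 separates them (54 vs 36).
before: s becomes 0; next ((x // -2) < (s + z)) evaluates to true; next x becomes 0; next (abs((s + -1)) == (6 * x)) evaluates to false; next x becomes 0; next s becomes -3; next final value 54
after: u becomes 0; next ((x // -2) < (-(-(u + z)))) evaluates to true; next x becomes 0; next (abs((u + -1)) == (6 * x)) evaluates to false; next x becomes 0; next u becomes -2; next final value 36
verdict: not equivalent; witness: x=0, y=-3, z=1


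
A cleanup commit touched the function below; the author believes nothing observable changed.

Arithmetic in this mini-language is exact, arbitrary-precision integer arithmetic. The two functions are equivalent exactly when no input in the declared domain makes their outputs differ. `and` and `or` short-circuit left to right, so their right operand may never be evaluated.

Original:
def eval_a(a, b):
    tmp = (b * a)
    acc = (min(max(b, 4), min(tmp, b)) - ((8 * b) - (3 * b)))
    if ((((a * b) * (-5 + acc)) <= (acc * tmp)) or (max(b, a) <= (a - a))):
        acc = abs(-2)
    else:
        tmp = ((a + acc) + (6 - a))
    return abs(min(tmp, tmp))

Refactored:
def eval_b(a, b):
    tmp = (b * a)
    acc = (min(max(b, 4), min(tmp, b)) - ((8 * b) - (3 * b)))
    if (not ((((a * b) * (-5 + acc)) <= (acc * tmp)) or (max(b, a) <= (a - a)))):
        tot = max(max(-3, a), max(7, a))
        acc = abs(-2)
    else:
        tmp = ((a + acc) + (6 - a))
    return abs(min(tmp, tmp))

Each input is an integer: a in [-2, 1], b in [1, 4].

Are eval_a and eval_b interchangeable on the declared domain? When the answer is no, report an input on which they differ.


Input a=-2, b=1: 1 from eval_a versus 2 from eval_b.
verdict: not equivalent; witness: a=-2, b=1


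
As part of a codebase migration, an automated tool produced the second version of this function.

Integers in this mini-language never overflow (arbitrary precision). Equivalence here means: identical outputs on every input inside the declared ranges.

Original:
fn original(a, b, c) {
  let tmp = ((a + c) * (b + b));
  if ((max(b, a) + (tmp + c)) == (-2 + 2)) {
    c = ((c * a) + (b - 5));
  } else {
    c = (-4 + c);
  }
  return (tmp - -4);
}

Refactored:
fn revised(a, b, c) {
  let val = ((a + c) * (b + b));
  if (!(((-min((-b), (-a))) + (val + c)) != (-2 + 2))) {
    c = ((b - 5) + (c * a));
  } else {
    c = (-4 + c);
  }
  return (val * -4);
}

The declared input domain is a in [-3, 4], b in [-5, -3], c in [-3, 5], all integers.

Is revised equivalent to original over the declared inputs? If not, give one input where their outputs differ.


Try a=-3, b=-5, c=-3.
original: tmp = 60; ((max(b, a) + (tmp + c)) == (-2 + 2)) -> false; c = -7; return 64
revised: val = 60; (!(((-min((-b), (-a))) + (val + c)) != (-2 + 2))) -> false; c = -7; return -240
64 and -240 differ, so these are not the same function on this domain.
verdict: not equivalent; witness: a=-3, b=-5, c=-3


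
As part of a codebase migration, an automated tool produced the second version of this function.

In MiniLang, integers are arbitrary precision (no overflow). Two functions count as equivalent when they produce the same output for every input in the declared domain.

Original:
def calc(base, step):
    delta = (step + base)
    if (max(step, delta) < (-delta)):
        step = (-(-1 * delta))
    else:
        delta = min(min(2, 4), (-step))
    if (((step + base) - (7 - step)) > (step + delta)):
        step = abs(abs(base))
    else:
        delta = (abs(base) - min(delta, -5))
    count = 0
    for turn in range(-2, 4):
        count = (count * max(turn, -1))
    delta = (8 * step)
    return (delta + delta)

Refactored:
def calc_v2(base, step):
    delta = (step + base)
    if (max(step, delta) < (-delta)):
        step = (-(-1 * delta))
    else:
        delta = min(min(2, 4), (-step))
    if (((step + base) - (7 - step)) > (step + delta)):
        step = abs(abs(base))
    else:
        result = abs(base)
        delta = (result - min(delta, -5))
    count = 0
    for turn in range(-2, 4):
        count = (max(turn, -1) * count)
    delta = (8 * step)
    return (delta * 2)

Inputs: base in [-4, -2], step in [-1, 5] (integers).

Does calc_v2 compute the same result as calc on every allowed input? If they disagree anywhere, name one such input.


Comparing the listings, the differences include: arithmetic usage differs, local variable names differ, constant usage differs, statement counts differ.
As a probe, take base=-4, step=2: calc runs delta := -2 | (max(step, delta) < (-delta)): false | delta := -2 | (((step + base) - (7 - step)) > (step + delta)): false | delta := 9 | count := 0 | iter turn=-2: | count := 0 | iter turn=-1: | count := 0 | iter turn=0: | count := 0 | iter turn=1: | count := 0 | iter turn=2: | count := 0 | iter turn=3: | count := 0 | delta := 16 | result 32; calc_v2 runs delta := -2 | (max(step, delta) < (-delta)): false | delta := -2 | (((step + base) - (7 - step)) > (step + delta)): false | result := 4 | delta := 9 | count := 0 | iter turn=-2: | count := 0 | iter turn=-1: | count := 0 | iter turn=0: | count := 0 | iter turn=1: | count := 0 | iter turn=2: | count := 0 | iter turn=3: | count := 0 | delta := 16 | result 32; both end at 32.
Across all 21 domain points the two functions coincide.
verdict: equivalent
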